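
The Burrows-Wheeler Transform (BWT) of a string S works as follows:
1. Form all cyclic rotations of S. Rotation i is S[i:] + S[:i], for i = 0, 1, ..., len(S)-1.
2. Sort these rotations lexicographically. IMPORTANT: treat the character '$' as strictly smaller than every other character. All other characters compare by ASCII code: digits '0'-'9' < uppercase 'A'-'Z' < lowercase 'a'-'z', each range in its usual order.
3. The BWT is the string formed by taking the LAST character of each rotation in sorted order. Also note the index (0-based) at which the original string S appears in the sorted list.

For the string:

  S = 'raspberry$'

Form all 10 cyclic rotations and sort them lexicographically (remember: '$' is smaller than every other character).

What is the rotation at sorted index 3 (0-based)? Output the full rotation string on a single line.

Answer: erry$raspb

Derivation:
All 10 rotations (rotation i = S[i:]+S[:i]):
  rot[0] = raspberry$
  rot[1] = aspberry$r
  rot[2] = spberry$ra
  rot[3] = pberry$ras
  rot[4] = berry$rasp
  rot[5] = erry$raspb
  rot[6] = rry$raspbe
  rot[7] = ry$raspber
  rot[8] = y$raspberr
  rot[9] = $raspberry
Sorted (with $ < everything):
  sorted[0] = $raspberry
  sorted[1] = aspberry$r
  sorted[2] = berry$rasp
  sorted[3] = erry$raspb
  sorted[4] = pberry$ras
  sorted[5] = raspberry$
  sorted[6] = rry$raspbe
  sorted[7] = ry$raspber
  sorted[8] = spberry$ra
  sorted[9] = y$raspberr
sorted[3] = erry$raspb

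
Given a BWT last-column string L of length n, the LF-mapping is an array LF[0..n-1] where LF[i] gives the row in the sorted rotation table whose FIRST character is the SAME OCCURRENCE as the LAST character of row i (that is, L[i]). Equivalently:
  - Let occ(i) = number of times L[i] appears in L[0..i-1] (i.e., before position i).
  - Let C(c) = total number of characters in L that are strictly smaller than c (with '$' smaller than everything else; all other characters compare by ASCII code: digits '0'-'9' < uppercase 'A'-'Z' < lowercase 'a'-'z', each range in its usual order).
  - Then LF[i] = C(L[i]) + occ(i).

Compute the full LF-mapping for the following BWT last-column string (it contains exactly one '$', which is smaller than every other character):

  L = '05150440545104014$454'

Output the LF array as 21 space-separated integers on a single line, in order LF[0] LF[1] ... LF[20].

Answer: 1 16 6 17 2 9 10 3 18 11 19 7 4 12 5 8 13 0 14 20 15

Derivation:
Char counts: '$':1, '0':5, '1':3, '4':7, '5':5
C (first-col start): C('$')=0, C('0')=1, C('1')=6, C('4')=9, C('5')=16
L[0]='0': occ=0, LF[0]=C('0')+0=1+0=1
L[1]='5': occ=0, LF[1]=C('5')+0=16+0=16
L[2]='1': occ=0, LF[2]=C('1')+0=6+0=6
L[3]='5': occ=1, LF[3]=C('5')+1=16+1=17
L[4]='0': occ=1, LF[4]=C('0')+1=1+1=2
L[5]='4': occ=0, LF[5]=C('4')+0=9+0=9
L[6]='4': occ=1, LF[6]=C('4')+1=9+1=10
L[7]='0': occ=2, LF[7]=C('0')+2=1+2=3
L[8]='5': occ=2, LF[8]=C('5')+2=16+2=18
L[9]='4': occ=2, LF[9]=C('4')+2=9+2=11
L[10]='5': occ=3, LF[10]=C('5')+3=16+3=19
L[11]='1': occ=1, LF[11]=C('1')+1=6+1=7
L[12]='0': occ=3, LF[12]=C('0')+3=1+3=4
L[13]='4': occ=3, LF[13]=C('4')+3=9+3=12
L[14]='0': occ=4, LF[14]=C('0')+4=1+4=5
L[15]='1': occ=2, LF[15]=C('1')+2=6+2=8
L[16]='4': occ=4, LF[16]=C('4')+4=9+4=13
L[17]='$': occ=0, LF[17]=C('$')+0=0+0=0
L[18]='4': occ=5, LF[18]=C('4')+5=9+5=14
L[19]='5': occ=4, LF[19]=C('5')+4=16+4=20
L[20]='4': occ=6, LF[20]=C('4')+6=9+6=15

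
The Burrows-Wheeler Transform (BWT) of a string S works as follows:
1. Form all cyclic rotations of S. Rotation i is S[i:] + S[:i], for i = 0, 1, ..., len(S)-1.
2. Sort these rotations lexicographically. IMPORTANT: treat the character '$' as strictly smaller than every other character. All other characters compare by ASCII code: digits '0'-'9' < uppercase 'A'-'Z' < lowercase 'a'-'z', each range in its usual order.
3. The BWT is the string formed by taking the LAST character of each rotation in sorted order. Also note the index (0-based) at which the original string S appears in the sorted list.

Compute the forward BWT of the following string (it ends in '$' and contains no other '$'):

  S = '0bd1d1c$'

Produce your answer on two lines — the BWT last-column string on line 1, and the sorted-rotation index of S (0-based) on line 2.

Answer: c$dd011b
1

Derivation:
All 8 rotations (rotation i = S[i:]+S[:i]):
  rot[0] = 0bd1d1c$
  rot[1] = bd1d1c$0
  rot[2] = d1d1c$0b
  rot[3] = 1d1c$0bd
  rot[4] = d1c$0bd1
  rot[5] = 1c$0bd1d
  rot[6] = c$0bd1d1
  rot[7] = $0bd1d1c
Sorted (with $ < everything):
  sorted[0] = $0bd1d1c  (last char: 'c')
  sorted[1] = 0bd1d1c$  (last char: '$')
  sorted[2] = 1c$0bd1d  (last char: 'd')
  sorted[3] = 1d1c$0bd  (last char: 'd')
  sorted[4] = bd1d1c$0  (last char: '0')
  sorted[5] = c$0bd1d1  (last char: '1')
  sorted[6] = d1c$0bd1  (last char: '1')
  sorted[7] = d1d1c$0b  (last char: 'b')
Last column: c$dd011b
Original string S is at sorted index 1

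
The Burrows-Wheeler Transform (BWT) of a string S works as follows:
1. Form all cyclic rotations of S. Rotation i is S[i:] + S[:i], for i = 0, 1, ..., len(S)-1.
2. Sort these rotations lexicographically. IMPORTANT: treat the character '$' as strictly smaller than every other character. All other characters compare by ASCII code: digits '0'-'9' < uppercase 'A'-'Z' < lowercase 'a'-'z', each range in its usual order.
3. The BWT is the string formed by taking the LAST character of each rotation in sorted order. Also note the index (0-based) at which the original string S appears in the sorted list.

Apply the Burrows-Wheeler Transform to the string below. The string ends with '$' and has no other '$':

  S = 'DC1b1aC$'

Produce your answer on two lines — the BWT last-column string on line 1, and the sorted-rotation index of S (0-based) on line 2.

Answer: CbCaD$11
5

Derivation:
All 8 rotations (rotation i = S[i:]+S[:i]):
  rot[0] = DC1b1aC$
  rot[1] = C1b1aC$D
  rot[2] = 1b1aC$DC
  rot[3] = b1aC$DC1
  rot[4] = 1aC$DC1b
  rot[5] = aC$DC1b1
  rot[6] = C$DC1b1a
  rot[7] = $DC1b1aC
Sorted (with $ < everything):
  sorted[0] = $DC1b1aC  (last char: 'C')
  sorted[1] = 1aC$DC1b  (last char: 'b')
  sorted[2] = 1b1aC$DC  (last char: 'C')
  sorted[3] = C$DC1b1a  (last char: 'a')
  sorted[4] = C1b1aC$D  (last char: 'D')
  sorted[5] = DC1b1aC$  (last char: '$')
  sorted[6] = aC$DC1b1  (last char: '1')
  sorted[7] = b1aC$DC1  (last char: '1')
Last column: CbCaD$11
Original string S is at sorted index 5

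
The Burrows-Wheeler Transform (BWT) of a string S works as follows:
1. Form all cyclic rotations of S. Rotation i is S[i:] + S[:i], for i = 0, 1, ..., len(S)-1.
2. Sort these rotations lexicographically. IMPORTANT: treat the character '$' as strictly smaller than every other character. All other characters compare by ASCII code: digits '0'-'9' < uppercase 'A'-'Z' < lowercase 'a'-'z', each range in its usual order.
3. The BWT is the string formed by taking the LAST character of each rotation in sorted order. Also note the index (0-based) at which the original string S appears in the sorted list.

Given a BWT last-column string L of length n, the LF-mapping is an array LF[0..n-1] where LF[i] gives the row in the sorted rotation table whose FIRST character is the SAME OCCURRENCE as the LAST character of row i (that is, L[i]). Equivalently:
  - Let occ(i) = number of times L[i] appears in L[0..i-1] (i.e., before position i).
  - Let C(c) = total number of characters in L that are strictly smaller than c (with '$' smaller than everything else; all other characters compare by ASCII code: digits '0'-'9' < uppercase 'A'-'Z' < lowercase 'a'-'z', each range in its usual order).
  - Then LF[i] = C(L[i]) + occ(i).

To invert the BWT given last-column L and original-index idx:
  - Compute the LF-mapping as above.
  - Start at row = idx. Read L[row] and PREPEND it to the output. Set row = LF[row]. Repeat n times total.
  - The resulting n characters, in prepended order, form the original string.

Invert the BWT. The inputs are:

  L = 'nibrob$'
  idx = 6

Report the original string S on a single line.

Answer: ribbon$

Derivation:
LF mapping: 4 3 1 6 5 2 0
Walk LF starting at row 6, prepending L[row]:
  step 1: row=6, L[6]='$', prepend. Next row=LF[6]=0
  step 2: row=0, L[0]='n', prepend. Next row=LF[0]=4
  step 3: row=4, L[4]='o', prepend. Next row=LF[4]=5
  step 4: row=5, L[5]='b', prepend. Next row=LF[5]=2
  step 5: row=2, L[2]='b', prepend. Next row=LF[2]=1
  step 6: row=1, L[1]='i', prepend. Next row=LF[1]=3
  step 7: row=3, L[3]='r', prepend. Next row=LF[3]=6
Reversed output: ribbon$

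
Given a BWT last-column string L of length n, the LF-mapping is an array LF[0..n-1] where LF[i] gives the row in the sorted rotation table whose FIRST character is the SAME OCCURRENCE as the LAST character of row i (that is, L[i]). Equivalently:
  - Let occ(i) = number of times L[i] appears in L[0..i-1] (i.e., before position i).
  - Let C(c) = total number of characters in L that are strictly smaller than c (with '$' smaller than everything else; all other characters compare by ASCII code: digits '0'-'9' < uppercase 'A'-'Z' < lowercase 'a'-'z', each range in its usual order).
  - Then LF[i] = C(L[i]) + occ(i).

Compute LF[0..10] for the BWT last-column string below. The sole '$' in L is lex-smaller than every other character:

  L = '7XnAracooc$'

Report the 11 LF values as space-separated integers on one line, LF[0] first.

Answer: 1 3 7 2 10 4 5 8 9 6 0

Derivation:
Char counts: '$':1, '7':1, 'A':1, 'X':1, 'a':1, 'c':2, 'n':1, 'o':2, 'r':1
C (first-col start): C('$')=0, C('7')=1, C('A')=2, C('X')=3, C('a')=4, C('c')=5, C('n')=7, C('o')=8, C('r')=10
L[0]='7': occ=0, LF[0]=C('7')+0=1+0=1
L[1]='X': occ=0, LF[1]=C('X')+0=3+0=3
L[2]='n': occ=0, LF[2]=C('n')+0=7+0=7
L[3]='A': occ=0, LF[3]=C('A')+0=2+0=2
L[4]='r': occ=0, LF[4]=C('r')+0=10+0=10
L[5]='a': occ=0, LF[5]=C('a')+0=4+0=4
L[6]='c': occ=0, LF[6]=C('c')+0=5+0=5
L[7]='o': occ=0, LF[7]=C('o')+0=8+0=8
L[8]='o': occ=1, LF[8]=C('o')+1=8+1=9
L[9]='c': occ=1, LF[9]=C('c')+1=5+1=6
L[10]='$': occ=0, LF[10]=C('$')+0=0+0=0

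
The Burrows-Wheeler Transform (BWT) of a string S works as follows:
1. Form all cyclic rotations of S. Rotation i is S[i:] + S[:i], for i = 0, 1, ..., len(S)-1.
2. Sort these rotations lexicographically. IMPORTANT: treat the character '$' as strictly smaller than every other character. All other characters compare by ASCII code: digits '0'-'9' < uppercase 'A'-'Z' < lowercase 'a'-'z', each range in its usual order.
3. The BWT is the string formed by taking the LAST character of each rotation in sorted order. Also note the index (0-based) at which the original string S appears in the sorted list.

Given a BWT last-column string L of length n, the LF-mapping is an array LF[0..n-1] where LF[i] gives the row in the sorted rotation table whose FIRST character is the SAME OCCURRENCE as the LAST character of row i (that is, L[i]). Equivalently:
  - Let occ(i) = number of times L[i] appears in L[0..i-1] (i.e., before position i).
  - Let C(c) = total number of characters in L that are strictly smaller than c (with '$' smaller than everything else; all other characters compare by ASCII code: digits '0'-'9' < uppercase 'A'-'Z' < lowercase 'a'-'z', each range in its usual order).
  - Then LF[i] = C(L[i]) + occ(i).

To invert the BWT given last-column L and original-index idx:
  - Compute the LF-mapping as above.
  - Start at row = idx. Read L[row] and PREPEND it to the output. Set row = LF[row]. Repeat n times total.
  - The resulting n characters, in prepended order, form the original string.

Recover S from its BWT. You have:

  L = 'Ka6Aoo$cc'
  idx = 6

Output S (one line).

LF mapping: 3 4 1 2 7 8 0 5 6
Walk LF starting at row 6, prepending L[row]:
  step 1: row=6, L[6]='$', prepend. Next row=LF[6]=0
  step 2: row=0, L[0]='K', prepend. Next row=LF[0]=3
  step 3: row=3, L[3]='A', prepend. Next row=LF[3]=2
  step 4: row=2, L[2]='6', prepend. Next row=LF[2]=1
  step 5: row=1, L[1]='a', prepend. Next row=LF[1]=4
  step 6: row=4, L[4]='o', prepend. Next row=LF[4]=7
  step 7: row=7, L[7]='c', prepend. Next row=LF[7]=5
  step 8: row=5, L[5]='o', prepend. Next row=LF[5]=8
  step 9: row=8, L[8]='c', prepend. Next row=LF[8]=6
Reversed output: cocoa6AK$

Answer: cocoa6AK$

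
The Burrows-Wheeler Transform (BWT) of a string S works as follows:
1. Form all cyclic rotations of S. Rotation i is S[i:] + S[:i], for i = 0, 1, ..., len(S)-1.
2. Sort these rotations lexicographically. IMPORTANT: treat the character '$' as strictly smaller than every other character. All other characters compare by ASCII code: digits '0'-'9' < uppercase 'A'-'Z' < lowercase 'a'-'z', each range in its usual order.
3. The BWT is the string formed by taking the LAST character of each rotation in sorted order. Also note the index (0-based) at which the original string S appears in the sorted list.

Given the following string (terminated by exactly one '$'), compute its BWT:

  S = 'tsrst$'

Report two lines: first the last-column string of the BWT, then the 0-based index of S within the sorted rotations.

Answer: tstrs$
5

Derivation:
All 6 rotations (rotation i = S[i:]+S[:i]):
  rot[0] = tsrst$
  rot[1] = srst$t
  rot[2] = rst$ts
  rot[3] = st$tsr
  rot[4] = t$tsrs
  rot[5] = $tsrst
Sorted (with $ < everything):
  sorted[0] = $tsrst  (last char: 't')
  sorted[1] = rst$ts  (last char: 's')
  sorted[2] = srst$t  (last char: 't')
  sorted[3] = st$tsr  (last char: 'r')
  sorted[4] = t$tsrs  (last char: 's')
  sorted[5] = tsrst$  (last char: '$')
Last column: tstrs$
Original string S is at sorted index 5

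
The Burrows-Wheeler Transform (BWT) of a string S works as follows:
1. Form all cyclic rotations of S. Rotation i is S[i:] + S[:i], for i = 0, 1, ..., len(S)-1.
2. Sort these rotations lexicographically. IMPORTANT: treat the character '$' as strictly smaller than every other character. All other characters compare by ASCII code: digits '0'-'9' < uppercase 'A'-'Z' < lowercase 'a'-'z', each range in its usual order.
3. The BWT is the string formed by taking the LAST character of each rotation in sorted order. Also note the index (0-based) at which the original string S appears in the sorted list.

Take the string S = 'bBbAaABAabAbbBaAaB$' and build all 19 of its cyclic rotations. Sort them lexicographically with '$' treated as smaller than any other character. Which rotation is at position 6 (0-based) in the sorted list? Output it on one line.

All 19 rotations (rotation i = S[i:]+S[:i]):
  rot[0] = bBbAaABAabAbbBaAaB$
  rot[1] = BbAaABAabAbbBaAaB$b
  rot[2] = bAaABAabAbbBaAaB$bB
  rot[3] = AaABAabAbbBaAaB$bBb
  rot[4] = aABAabAbbBaAaB$bBbA
  rot[5] = ABAabAbbBaAaB$bBbAa
  rot[6] = BAabAbbBaAaB$bBbAaA
  rot[7] = AabAbbBaAaB$bBbAaAB
  rot[8] = abAbbBaAaB$bBbAaABA
  rot[9] = bAbbBaAaB$bBbAaABAa
  rot[10] = AbbBaAaB$bBbAaABAab
  rot[11] = bbBaAaB$bBbAaABAabA
  rot[12] = bBaAaB$bBbAaABAabAb
  rot[13] = BaAaB$bBbAaABAabAbb
  rot[14] = aAaB$bBbAaABAabAbbB
  rot[15] = AaB$bBbAaABAabAbbBa
  rot[16] = aB$bBbAaABAabAbbBaA
  rot[17] = B$bBbAaABAabAbbBaAa
  rot[18] = $bBbAaABAabAbbBaAaB
Sorted (with $ < everything):
  sorted[0] = $bBbAaABAabAbbBaAaB
  sorted[1] = ABAabAbbBaAaB$bBbAa
  sorted[2] = AaABAabAbbBaAaB$bBb
  sorted[3] = AaB$bBbAaABAabAbbBa
  sorted[4] = AabAbbBaAaB$bBbAaAB
  sorted[5] = AbbBaAaB$bBbAaABAab
  sorted[6] = B$bBbAaABAabAbbBaAa
  sorted[7] = BAabAbbBaAaB$bBbAaA
  sorted[8] = BaAaB$bBbAaABAabAbb
  sorted[9] = BbAaABAabAbbBaAaB$b
  sorted[10] = aABAabAbbBaAaB$bBbA
  sorted[11] = aAaB$bBbAaABAabAbbB
  sorted[12] = aB$bBbAaABAabAbbBaA
  sorted[13] = abAbbBaAaB$bBbAaABA
  sorted[14] = bAaABAabAbbBaAaB$bB
  sorted[15] = bAbbBaAaB$bBbAaABAa
  sorted[16] = bBaAaB$bBbAaABAabAb
  sorted[17] = bBbAaABAabAbbBaAaB$
  sorted[18] = bbBaAaB$bBbAaABAabA
sorted[6] = B$bBbAaABAabAbbBaAa

Answer: B$bBbAaABAabAbbBaAa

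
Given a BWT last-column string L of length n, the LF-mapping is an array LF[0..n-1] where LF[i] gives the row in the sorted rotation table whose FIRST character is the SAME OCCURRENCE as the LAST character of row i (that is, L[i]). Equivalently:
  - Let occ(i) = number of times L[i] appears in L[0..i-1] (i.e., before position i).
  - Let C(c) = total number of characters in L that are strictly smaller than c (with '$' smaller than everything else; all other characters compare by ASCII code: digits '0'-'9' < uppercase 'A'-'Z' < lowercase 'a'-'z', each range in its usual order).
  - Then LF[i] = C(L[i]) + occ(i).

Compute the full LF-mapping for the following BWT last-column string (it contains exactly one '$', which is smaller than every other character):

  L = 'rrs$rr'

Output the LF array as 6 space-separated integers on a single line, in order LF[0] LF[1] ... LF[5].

Char counts: '$':1, 'r':4, 's':1
C (first-col start): C('$')=0, C('r')=1, C('s')=5
L[0]='r': occ=0, LF[0]=C('r')+0=1+0=1
L[1]='r': occ=1, LF[1]=C('r')+1=1+1=2
L[2]='s': occ=0, LF[2]=C('s')+0=5+0=5
L[3]='$': occ=0, LF[3]=C('$')+0=0+0=0
L[4]='r': occ=2, LF[4]=C('r')+2=1+2=3
L[5]='r': occ=3, LF[5]=C('r')+3=1+3=4

Answer: 1 2 5 0 3 4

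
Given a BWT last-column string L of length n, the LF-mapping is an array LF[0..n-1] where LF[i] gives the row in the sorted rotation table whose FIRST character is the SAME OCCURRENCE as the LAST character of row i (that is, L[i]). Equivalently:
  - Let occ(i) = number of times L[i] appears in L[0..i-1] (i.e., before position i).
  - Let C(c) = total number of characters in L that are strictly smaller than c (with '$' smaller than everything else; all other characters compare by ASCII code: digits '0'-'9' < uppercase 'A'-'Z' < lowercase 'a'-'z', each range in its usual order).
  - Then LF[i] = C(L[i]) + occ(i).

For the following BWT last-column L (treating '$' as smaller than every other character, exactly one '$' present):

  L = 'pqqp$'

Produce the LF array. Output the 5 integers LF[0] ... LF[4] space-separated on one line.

Char counts: '$':1, 'p':2, 'q':2
C (first-col start): C('$')=0, C('p')=1, C('q')=3
L[0]='p': occ=0, LF[0]=C('p')+0=1+0=1
L[1]='q': occ=0, LF[1]=C('q')+0=3+0=3
L[2]='q': occ=1, LF[2]=C('q')+1=3+1=4
L[3]='p': occ=1, LF[3]=C('p')+1=1+1=2
L[4]='$': occ=0, LF[4]=C('$')+0=0+0=0

Answer: 1 3 4 2 0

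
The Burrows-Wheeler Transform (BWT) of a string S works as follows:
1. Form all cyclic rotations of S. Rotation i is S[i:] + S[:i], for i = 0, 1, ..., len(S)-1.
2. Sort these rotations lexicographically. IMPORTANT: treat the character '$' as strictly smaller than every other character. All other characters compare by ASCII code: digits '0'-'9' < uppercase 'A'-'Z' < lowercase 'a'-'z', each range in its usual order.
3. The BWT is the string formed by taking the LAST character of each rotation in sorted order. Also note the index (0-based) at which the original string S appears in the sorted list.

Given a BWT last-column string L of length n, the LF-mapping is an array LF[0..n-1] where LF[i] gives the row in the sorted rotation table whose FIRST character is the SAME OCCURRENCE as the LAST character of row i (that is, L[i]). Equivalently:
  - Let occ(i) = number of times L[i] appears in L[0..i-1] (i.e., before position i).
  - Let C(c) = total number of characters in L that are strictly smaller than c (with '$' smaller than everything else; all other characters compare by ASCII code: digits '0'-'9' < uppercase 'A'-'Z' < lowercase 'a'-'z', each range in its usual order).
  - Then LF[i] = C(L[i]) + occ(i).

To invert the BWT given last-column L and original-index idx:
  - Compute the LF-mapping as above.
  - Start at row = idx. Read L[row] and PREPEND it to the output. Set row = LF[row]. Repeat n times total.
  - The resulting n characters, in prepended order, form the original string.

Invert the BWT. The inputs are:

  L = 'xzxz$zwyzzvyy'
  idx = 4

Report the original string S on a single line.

Answer: xwyzzvzyyzzx$

Derivation:
LF mapping: 3 8 4 9 0 10 2 5 11 12 1 6 7
Walk LF starting at row 4, prepending L[row]:
  step 1: row=4, L[4]='$', prepend. Next row=LF[4]=0
  step 2: row=0, L[0]='x', prepend. Next row=LF[0]=3
  step 3: row=3, L[3]='z', prepend. Next row=LF[3]=9
  step 4: row=9, L[9]='z', prepend. Next row=LF[9]=12
  step 5: row=12, L[12]='y', prepend. Next row=LF[12]=7
  step 6: row=7, L[7]='y', prepend. Next row=LF[7]=5
  step 7: row=5, L[5]='z', prepend. Next row=LF[5]=10
  step 8: row=10, L[10]='v', prepend. Next row=LF[10]=1
  step 9: row=1, L[1]='z', prepend. Next row=LF[1]=8
  step 10: row=8, L[8]='z', prepend. Next row=LF[8]=11
  step 11: row=11, L[11]='y', prepend. Next row=LF[11]=6
  step 12: row=6, L[6]='w', prepend. Next row=LF[6]=2
  step 13: row=2, L[2]='x', prepend. Next row=LF[2]=4
Reversed output: xwyzzvzyyzzx$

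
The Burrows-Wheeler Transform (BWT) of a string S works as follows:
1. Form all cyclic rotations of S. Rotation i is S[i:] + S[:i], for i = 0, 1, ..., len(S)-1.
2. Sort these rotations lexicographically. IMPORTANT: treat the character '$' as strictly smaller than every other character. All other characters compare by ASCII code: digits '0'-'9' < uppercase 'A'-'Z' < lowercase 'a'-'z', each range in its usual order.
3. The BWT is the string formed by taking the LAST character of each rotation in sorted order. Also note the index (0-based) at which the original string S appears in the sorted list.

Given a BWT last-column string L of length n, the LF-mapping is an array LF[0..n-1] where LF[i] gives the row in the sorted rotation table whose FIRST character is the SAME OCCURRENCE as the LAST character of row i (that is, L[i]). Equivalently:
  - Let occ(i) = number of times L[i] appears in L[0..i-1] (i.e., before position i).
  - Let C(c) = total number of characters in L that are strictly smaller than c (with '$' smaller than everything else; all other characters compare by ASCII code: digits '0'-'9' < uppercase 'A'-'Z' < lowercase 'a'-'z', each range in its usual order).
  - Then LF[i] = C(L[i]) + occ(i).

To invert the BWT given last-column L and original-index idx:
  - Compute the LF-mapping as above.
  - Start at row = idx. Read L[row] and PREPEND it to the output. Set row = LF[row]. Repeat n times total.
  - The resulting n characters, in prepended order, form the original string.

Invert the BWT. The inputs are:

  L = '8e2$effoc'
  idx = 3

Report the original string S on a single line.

Answer: coffee28$

Derivation:
LF mapping: 2 4 1 0 5 6 7 8 3
Walk LF starting at row 3, prepending L[row]:
  step 1: row=3, L[3]='$', prepend. Next row=LF[3]=0
  step 2: row=0, L[0]='8', prepend. Next row=LF[0]=2
  step 3: row=2, L[2]='2', prepend. Next row=LF[2]=1
  step 4: row=1, L[1]='e', prepend. Next row=LF[1]=4
  step 5: row=4, L[4]='e', prepend. Next row=LF[4]=5
  step 6: row=5, L[5]='f', prepend. Next row=LF[5]=6
  step 7: row=6, L[6]='f', prepend. Next row=LF[6]=7
  step 8: row=7, L[7]='o', prepend. Next row=LF[7]=8
  step 9: row=8, L[8]='c', prepend. Next row=LF[8]=3
Reversed output: coffee28$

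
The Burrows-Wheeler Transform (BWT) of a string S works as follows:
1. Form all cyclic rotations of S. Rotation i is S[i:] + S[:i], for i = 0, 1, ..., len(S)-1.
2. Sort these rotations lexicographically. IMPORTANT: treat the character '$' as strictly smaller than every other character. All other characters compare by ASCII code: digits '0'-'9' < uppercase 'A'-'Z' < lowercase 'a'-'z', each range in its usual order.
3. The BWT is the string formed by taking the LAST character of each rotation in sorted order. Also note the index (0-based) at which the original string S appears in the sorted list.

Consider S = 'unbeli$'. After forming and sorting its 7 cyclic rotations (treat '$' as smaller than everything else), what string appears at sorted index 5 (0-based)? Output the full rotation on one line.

Answer: nbeli$u

Derivation:
All 7 rotations (rotation i = S[i:]+S[:i]):
  rot[0] = unbeli$
  rot[1] = nbeli$u
  rot[2] = beli$un
  rot[3] = eli$unb
  rot[4] = li$unbe
  rot[5] = i$unbel
  rot[6] = $unbeli
Sorted (with $ < everything):
  sorted[0] = $unbeli
  sorted[1] = beli$un
  sorted[2] = eli$unb
  sorted[3] = i$unbel
  sorted[4] = li$unbe
  sorted[5] = nbeli$u
  sorted[6] = unbeli$
sorted[5] = nbeli$u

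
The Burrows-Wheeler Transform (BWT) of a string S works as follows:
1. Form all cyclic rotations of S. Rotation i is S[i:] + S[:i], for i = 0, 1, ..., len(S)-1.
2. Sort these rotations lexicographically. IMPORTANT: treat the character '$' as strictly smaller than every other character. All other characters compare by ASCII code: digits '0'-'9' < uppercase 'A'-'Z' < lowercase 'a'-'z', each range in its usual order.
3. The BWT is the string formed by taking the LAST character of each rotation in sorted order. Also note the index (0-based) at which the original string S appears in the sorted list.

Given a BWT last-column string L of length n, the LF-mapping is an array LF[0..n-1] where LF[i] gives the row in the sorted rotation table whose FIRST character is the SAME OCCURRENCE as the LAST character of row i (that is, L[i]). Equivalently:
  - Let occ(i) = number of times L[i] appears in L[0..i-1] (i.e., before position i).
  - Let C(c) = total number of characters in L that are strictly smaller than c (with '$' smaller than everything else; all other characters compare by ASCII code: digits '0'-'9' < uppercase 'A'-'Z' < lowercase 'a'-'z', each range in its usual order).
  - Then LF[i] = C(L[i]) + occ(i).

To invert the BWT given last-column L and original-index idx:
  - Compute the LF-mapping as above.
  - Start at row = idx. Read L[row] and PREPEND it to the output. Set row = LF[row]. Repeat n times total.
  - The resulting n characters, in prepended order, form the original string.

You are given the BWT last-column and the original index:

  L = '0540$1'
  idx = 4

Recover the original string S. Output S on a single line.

LF mapping: 1 5 4 2 0 3
Walk LF starting at row 4, prepending L[row]:
  step 1: row=4, L[4]='$', prepend. Next row=LF[4]=0
  step 2: row=0, L[0]='0', prepend. Next row=LF[0]=1
  step 3: row=1, L[1]='5', prepend. Next row=LF[1]=5
  step 4: row=5, L[5]='1', prepend. Next row=LF[5]=3
  step 5: row=3, L[3]='0', prepend. Next row=LF[3]=2
  step 6: row=2, L[2]='4', prepend. Next row=LF[2]=4
Reversed output: 40150$

Answer: 40150$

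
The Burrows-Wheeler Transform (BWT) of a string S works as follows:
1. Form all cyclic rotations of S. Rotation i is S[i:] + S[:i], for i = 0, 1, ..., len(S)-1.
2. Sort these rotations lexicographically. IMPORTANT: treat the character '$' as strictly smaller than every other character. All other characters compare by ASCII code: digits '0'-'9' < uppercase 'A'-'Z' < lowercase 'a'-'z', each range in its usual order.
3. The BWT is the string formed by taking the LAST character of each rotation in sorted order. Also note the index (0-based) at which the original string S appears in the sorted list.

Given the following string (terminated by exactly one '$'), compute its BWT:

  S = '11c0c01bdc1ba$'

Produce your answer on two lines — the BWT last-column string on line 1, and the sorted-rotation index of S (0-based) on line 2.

Answer: acc$c01b1101db
3

Derivation:
All 14 rotations (rotation i = S[i:]+S[:i]):
  rot[0] = 11c0c01bdc1ba$
  rot[1] = 1c0c01bdc1ba$1
  rot[2] = c0c01bdc1ba$11
  rot[3] = 0c01bdc1ba$11c
  rot[4] = c01bdc1ba$11c0
  rot[5] = 01bdc1ba$11c0c
  rot[6] = 1bdc1ba$11c0c0
  rot[7] = bdc1ba$11c0c01
  rot[8] = dc1ba$11c0c01b
  rot[9] = c1ba$11c0c01bd
  rot[10] = 1ba$11c0c01bdc
  rot[11] = ba$11c0c01bdc1
  rot[12] = a$11c0c01bdc1b
  rot[13] = $11c0c01bdc1ba
Sorted (with $ < everything):
  sorted[0] = $11c0c01bdc1ba  (last char: 'a')
  sorted[1] = 01bdc1ba$11c0c  (last char: 'c')
  sorted[2] = 0c01bdc1ba$11c  (last char: 'c')
  sorted[3] = 11c0c01bdc1ba$  (last char: '$')
  sorted[4] = 1ba$11c0c01bdc  (last char: 'c')
  sorted[5] = 1bdc1ba$11c0c0  (last char: '0')
  sorted[6] = 1c0c01bdc1ba$1  (last char: '1')
  sorted[7] = a$11c0c01bdc1b  (last char: 'b')
  sorted[8] = ba$11c0c01bdc1  (last char: '1')
  sorted[9] = bdc1ba$11c0c01  (last char: '1')
  sorted[10] = c01bdc1ba$11c0  (last char: '0')
  sorted[11] = c0c01bdc1ba$11  (last char: '1')
  sorted[12] = c1ba$11c0c01bd  (last char: 'd')
  sorted[13] = dc1ba$11c0c01b  (last char: 'b')
Last column: acc$c01b1101db
Original string S is at sorted index 3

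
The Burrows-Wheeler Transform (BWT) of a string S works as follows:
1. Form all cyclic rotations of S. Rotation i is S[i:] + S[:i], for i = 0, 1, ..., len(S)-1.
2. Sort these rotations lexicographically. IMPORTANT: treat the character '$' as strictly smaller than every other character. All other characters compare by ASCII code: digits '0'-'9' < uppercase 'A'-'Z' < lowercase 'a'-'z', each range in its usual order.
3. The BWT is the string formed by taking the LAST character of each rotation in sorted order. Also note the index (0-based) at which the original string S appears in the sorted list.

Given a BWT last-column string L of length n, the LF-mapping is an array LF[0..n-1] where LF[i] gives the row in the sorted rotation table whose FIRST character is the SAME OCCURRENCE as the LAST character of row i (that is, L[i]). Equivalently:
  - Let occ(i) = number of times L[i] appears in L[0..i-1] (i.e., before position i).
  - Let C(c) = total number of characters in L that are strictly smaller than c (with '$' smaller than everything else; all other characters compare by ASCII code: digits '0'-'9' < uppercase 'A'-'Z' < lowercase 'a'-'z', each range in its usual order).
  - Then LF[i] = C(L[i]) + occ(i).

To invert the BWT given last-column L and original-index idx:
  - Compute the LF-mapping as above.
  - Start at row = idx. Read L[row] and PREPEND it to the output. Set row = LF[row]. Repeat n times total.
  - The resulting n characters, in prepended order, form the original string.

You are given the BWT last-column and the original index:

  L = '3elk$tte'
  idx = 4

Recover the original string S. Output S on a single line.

Answer: kettle3$

Derivation:
LF mapping: 1 2 5 4 0 6 7 3
Walk LF starting at row 4, prepending L[row]:
  step 1: row=4, L[4]='$', prepend. Next row=LF[4]=0
  step 2: row=0, L[0]='3', prepend. Next row=LF[0]=1
  step 3: row=1, L[1]='e', prepend. Next row=LF[1]=2
  step 4: row=2, L[2]='l', prepend. Next row=LF[2]=5
  step 5: row=5, L[5]='t', prepend. Next row=LF[5]=6
  step 6: row=6, L[6]='t', prepend. Next row=LF[6]=7
  step 7: row=7, L[7]='e', prepend. Next row=LF[7]=3
  step 8: row=3, L[3]='k', prepend. Next row=LF[3]=4
Reversed output: kettle3$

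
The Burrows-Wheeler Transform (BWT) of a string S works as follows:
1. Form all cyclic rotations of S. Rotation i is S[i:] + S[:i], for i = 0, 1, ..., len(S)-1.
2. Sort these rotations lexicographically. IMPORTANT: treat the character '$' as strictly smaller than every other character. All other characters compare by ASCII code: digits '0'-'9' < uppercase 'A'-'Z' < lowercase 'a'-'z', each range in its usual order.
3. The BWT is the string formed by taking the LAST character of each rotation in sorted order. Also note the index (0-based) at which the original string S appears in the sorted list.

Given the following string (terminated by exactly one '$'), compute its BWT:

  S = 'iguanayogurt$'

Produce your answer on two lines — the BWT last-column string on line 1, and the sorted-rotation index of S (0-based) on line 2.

Answer: tunio$ayurgga
5

Derivation:
All 13 rotations (rotation i = S[i:]+S[:i]):
  rot[0] = iguanayogurt$
  rot[1] = guanayogurt$i
  rot[2] = uanayogurt$ig
  rot[3] = anayogurt$igu
  rot[4] = nayogurt$igua
  rot[5] = ayogurt$iguan
  rot[6] = yogurt$iguana
  rot[7] = ogurt$iguanay
  rot[8] = gurt$iguanayo
  rot[9] = urt$iguanayog
  rot[10] = rt$iguanayogu
  rot[11] = t$iguanayogur
  rot[12] = $iguanayogurt
Sorted (with $ < everything):
  sorted[0] = $iguanayogurt  (last char: 't')
  sorted[1] = anayogurt$igu  (last char: 'u')
  sorted[2] = ayogurt$iguan  (last char: 'n')
  sorted[3] = guanayogurt$i  (last char: 'i')
  sorted[4] = gurt$iguanayo  (last char: 'o')
  sorted[5] = iguanayogurt$  (last char: '$')
  sorted[6] = nayogurt$igua  (last char: 'a')
  sorted[7] = ogurt$iguanay  (last char: 'y')
  sorted[8] = rt$iguanayogu  (last char: 'u')
  sorted[9] = t$iguanayogur  (last char: 'r')
  sorted[10] = uanayogurt$ig  (last char: 'g')
  sorted[11] = urt$iguanayog  (last char: 'g')
  sorted[12] = yogurt$iguana  (last char: 'a')
Last column: tunio$ayurgga
Original string S is at sorted index 5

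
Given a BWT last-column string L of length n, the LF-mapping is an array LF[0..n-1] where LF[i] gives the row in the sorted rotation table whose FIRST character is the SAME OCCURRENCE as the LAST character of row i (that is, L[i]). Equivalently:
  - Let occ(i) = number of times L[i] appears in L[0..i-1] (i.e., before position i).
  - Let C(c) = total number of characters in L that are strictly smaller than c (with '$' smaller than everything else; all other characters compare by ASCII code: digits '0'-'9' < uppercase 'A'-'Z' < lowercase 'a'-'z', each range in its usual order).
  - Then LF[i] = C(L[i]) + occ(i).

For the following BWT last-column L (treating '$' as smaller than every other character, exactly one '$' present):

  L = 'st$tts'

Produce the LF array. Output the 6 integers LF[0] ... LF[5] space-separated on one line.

Char counts: '$':1, 's':2, 't':3
C (first-col start): C('$')=0, C('s')=1, C('t')=3
L[0]='s': occ=0, LF[0]=C('s')+0=1+0=1
L[1]='t': occ=0, LF[1]=C('t')+0=3+0=3
L[2]='$': occ=0, LF[2]=C('$')+0=0+0=0
L[3]='t': occ=1, LF[3]=C('t')+1=3+1=4
L[4]='t': occ=2, LF[4]=C('t')+2=3+2=5
L[5]='s': occ=1, LF[5]=C('s')+1=1+1=2

Answer: 1 3 0 4 5 2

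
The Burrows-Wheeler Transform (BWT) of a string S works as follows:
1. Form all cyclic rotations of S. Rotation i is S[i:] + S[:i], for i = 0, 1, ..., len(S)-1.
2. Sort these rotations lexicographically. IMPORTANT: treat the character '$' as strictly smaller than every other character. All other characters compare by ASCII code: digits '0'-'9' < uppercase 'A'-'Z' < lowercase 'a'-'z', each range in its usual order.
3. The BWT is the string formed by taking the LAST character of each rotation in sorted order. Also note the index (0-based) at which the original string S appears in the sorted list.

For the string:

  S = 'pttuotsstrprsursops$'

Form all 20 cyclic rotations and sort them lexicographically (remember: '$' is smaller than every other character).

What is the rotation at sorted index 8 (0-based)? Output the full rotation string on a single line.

Answer: rsursops$pttuotsstrp

Derivation:
All 20 rotations (rotation i = S[i:]+S[:i]):
  rot[0] = pttuotsstrprsursops$
  rot[1] = ttuotsstrprsursops$p
  rot[2] = tuotsstrprsursops$pt
  rot[3] = uotsstrprsursops$ptt
  rot[4] = otsstrprsursops$pttu
  rot[5] = tsstrprsursops$pttuo
  rot[6] = sstrprsursops$pttuot
  rot[7] = strprsursops$pttuots
  rot[8] = trprsursops$pttuotss
  rot[9] = rprsursops$pttuotsst
  rot[10] = prsursops$pttuotsstr
  rot[11] = rsursops$pttuotsstrp
  rot[12] = sursops$pttuotsstrpr
  rot[13] = ursops$pttuotsstrprs
  rot[14] = rsops$pttuotsstrprsu
  rot[15] = sops$pttuotsstrprsur
  rot[16] = ops$pttuotsstrprsurs
  rot[17] = ps$pttuotsstrprsurso
  rot[18] = s$pttuotsstrprsursop
  rot[19] = $pttuotsstrprsursops
Sorted (with $ < everything):
  sorted[0] = $pttuotsstrprsursops
  sorted[1] = ops$pttuotsstrprsurs
  sorted[2] = otsstrprsursops$pttu
  sorted[3] = prsursops$pttuotsstr
  sorted[4] = ps$pttuotsstrprsurso
  sorted[5] = pttuotsstrprsursops$
  sorted[6] = rprsursops$pttuotsst
  sorted[7] = rsops$pttuotsstrprsu
  sorted[8] = rsursops$pttuotsstrp
  sorted[9] = s$pttuotsstrprsursop
  sorted[10] = sops$pttuotsstrprsur
  sorted[11] = sstrprsursops$pttuot
  sorted[12] = strprsursops$pttuots
  sorted[13] = sursops$pttuotsstrpr
  sorted[14] = trprsursops$pttuotss
  sorted[15] = tsstrprsursops$pttuo
  sorted[16] = ttuotsstrprsursops$p
  sorted[17] = tuotsstrprsursops$pt
  sorted[18] = uotsstrprsursops$ptt
  sorted[19] = ursops$pttuotsstrprs
sorted[8] = rsursops$pttuotsstrp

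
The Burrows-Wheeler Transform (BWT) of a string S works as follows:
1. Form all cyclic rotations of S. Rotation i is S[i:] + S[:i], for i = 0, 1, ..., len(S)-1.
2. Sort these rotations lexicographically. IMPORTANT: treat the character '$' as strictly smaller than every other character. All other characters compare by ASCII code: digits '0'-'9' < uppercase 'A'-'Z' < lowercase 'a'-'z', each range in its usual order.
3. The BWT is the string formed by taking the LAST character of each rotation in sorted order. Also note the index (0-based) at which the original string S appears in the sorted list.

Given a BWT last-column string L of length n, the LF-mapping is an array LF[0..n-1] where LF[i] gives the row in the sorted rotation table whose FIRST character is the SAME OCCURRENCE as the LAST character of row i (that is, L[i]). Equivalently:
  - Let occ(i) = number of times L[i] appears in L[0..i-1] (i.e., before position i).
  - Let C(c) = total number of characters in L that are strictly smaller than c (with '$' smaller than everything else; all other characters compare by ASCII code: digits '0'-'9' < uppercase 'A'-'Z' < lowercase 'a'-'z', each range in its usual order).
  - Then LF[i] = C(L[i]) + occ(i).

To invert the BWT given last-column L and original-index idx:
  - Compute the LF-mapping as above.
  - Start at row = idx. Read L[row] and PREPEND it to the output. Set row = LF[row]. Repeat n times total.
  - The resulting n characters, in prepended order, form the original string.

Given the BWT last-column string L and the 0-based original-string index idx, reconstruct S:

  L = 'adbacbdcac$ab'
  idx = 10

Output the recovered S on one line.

LF mapping: 1 11 5 2 8 6 12 9 3 10 0 4 7
Walk LF starting at row 10, prepending L[row]:
  step 1: row=10, L[10]='$', prepend. Next row=LF[10]=0
  step 2: row=0, L[0]='a', prepend. Next row=LF[0]=1
  step 3: row=1, L[1]='d', prepend. Next row=LF[1]=11
  step 4: row=11, L[11]='a', prepend. Next row=LF[11]=4
  step 5: row=4, L[4]='c', prepend. Next row=LF[4]=8
  step 6: row=8, L[8]='a', prepend. Next row=LF[8]=3
  step 7: row=3, L[3]='a', prepend. Next row=LF[3]=2
  step 8: row=2, L[2]='b', prepend. Next row=LF[2]=5
  step 9: row=5, L[5]='b', prepend. Next row=LF[5]=6
  step 10: row=6, L[6]='d', prepend. Next row=LF[6]=12
  step 11: row=12, L[12]='b', prepend. Next row=LF[12]=7
  step 12: row=7, L[7]='c', prepend. Next row=LF[7]=9
  step 13: row=9, L[9]='c', prepend. Next row=LF[9]=10
Reversed output: ccbdbbaacada$

Answer: ccbdbbaacada$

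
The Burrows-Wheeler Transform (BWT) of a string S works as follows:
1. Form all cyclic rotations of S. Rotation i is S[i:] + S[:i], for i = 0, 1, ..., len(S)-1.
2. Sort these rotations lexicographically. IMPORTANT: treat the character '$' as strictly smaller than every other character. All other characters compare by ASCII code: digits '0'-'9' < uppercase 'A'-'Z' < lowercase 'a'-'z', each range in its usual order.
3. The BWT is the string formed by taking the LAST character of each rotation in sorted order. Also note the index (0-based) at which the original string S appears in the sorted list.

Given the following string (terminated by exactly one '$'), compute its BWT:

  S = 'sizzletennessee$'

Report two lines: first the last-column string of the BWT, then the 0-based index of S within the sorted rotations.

Answer: eestnlsznes$eezi
11

Derivation:
All 16 rotations (rotation i = S[i:]+S[:i]):
  rot[0] = sizzletennessee$
  rot[1] = izzletennessee$s
  rot[2] = zzletennessee$si
  rot[3] = zletennessee$siz
  rot[4] = letennessee$sizz
  rot[5] = etennessee$sizzl
  rot[6] = tennessee$sizzle
  rot[7] = ennessee$sizzlet
  rot[8] = nnessee$sizzlete
  rot[9] = nessee$sizzleten
  rot[10] = essee$sizzletenn
  rot[11] = ssee$sizzletenne
  rot[12] = see$sizzletennes
  rot[13] = ee$sizzletenness
  rot[14] = e$sizzletennesse
  rot[15] = $sizzletennessee
Sorted (with $ < everything):
  sorted[0] = $sizzletennessee  (last char: 'e')
  sorted[1] = e$sizzletennesse  (last char: 'e')
  sorted[2] = ee$sizzletenness  (last char: 's')
  sorted[3] = ennessee$sizzlet  (last char: 't')
  sorted[4] = essee$sizzletenn  (last char: 'n')
  sorted[5] = etennessee$sizzl  (last char: 'l')
  sorted[6] = izzletennessee$s  (last char: 's')
  sorted[7] = letennessee$sizz  (last char: 'z')
  sorted[8] = nessee$sizzleten  (last char: 'n')
  sorted[9] = nnessee$sizzlete  (last char: 'e')
  sorted[10] = see$sizzletennes  (last char: 's')
  sorted[11] = sizzletennessee$  (last char: '$')
  sorted[12] = ssee$sizzletenne  (last char: 'e')
  sorted[13] = tennessee$sizzle  (last char: 'e')
  sorted[14] = zletennessee$siz  (last char: 'z')
  sorted[15] = zzletennessee$si  (last char: 'i')
Last column: eestnlsznes$eezi
Original string S is at sorted index 11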